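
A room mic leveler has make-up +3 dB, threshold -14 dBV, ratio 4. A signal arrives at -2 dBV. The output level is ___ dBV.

-8 dBV

The input is 12 dB above the -14 dBV threshold.
4:1 compression reduces that to 12/4 = 3 dB over.
That puts the output at -11 dBV; make-up adds 3 dB, giving -8 dBV.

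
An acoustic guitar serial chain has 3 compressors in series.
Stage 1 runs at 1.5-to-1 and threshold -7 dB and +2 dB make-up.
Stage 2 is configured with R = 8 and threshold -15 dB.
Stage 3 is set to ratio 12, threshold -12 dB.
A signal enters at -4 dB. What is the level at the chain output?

Stage 1: overshoot 3 dB → 3/1.5 = 2 dB → -5 dB; +2 dB make-up → -3 dB.
Stage 2: 12 dB above -15 dB, reduced 8:1 to 1.5 dB above → -13.5 dB.
Stage 3: -13.5 dB ≤ -12 dB, so stage 3 doesn't engage; output -13.5 dB.

-13.5 dB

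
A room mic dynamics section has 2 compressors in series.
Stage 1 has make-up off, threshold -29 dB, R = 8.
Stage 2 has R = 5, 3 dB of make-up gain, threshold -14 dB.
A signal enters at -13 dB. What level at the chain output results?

Stage 1: overshoot 16 dB → 16/8 = 2 dB → -27 dB.
Stage 2: below threshold (-27 ≤ -14); passes unchanged; make-up brings it to -24 dB.

-24 dB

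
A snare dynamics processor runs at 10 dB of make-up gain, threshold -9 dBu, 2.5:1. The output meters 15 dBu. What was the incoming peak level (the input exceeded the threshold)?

Stripping the +10 dB make-up gives 5 dBu at the gain stage.
The compressed level sits 5 − (-9) = 14 dB over threshold.
Undo the ratio: input overshoot = 14 × 2.5 = 35 dB, giving input = 26 dBu.

26 dBu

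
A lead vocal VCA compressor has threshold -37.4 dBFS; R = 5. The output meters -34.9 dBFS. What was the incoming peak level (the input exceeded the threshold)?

-24.9 dBFS

That's 2.5 dB above the -37.4 dBFS threshold.
Input overshoot = R × output overshoot = 12.5 dB → input = -37.4 + 12.5 = -24.9 dBFS.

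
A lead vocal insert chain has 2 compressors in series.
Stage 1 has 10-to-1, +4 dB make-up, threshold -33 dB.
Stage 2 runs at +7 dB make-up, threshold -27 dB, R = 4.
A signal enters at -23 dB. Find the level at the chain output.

-21 dB

Stage 1: -23 dB is 10 dB over -33 dB; at 10:1 that becomes 1 dB over, giving -32 dB; +4 dB make-up → -28 dB.
Stage 2: below threshold (-28 ≤ -27); passes unchanged; make-up brings it to -21 dB.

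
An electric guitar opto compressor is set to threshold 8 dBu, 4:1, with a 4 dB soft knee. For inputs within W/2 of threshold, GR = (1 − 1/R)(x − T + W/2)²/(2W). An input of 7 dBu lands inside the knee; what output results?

6.90625 dBu

x − T + W/2 = 7 − 8 + 2 = 1.
GR = (1 − 1/4) × 1² / 8 = 0.75 × 1 / 8 = 0.09375 dB.
Output = 7 − 0.09375 = 6.90625 dBu.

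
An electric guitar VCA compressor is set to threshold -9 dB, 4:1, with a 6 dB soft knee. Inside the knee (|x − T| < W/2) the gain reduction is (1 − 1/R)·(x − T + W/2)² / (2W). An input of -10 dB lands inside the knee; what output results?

x − T + W/2 = -10 − (-9) + 3 = 2.
GR = (1 − 1/4) × 2² / 12 = 0.75 × 4 / 12 = 0.25 dB.
Output = -10 − 0.25 = -10.25 dB.

-10.25 dB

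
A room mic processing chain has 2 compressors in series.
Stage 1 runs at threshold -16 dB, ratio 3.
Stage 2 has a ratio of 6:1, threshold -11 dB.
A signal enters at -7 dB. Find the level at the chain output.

-13 dB

Stage 1: -7 dB is 9 dB over -16 dB; at 3:1 that becomes 3 dB over, giving -13 dB.
Stage 2: -13 dB ≤ -11 dB, so stage 2 doesn't engage; output -13 dB.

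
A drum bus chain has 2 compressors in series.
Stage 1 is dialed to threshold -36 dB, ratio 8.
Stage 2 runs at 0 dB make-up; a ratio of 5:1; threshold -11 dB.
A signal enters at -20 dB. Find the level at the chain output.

-34 dB

Stage 1: -20 dB is 16 dB over -36 dB; at 8:1 that becomes 2 dB over, giving -34 dB.
Stage 2: below threshold (-34 ≤ -11); passes unchanged; output -34 dB.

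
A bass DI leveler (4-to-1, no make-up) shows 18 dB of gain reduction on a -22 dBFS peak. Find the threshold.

-46 dBFS

Let T be the threshold. Output overshoot = (input overshoot)/R, so -40 − T = (-22 − T)/4.
4·(-40 − T) = -22 − T → 3·T = -160 − (-22) = -138.
T = -138/3 = -46 dBFS.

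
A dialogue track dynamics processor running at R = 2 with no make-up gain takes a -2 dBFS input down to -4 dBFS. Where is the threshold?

Let T be the threshold. Output overshoot = (input overshoot)/R, so -4 − T = (-2 − T)/2.
2·(-4 − T) = -2 − T → 1·T = -8 − (-2) = -6.
T = -6/1 = -6 dBFS.

-6 dBFS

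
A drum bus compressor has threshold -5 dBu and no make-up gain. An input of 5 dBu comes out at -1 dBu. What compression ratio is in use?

2.5:1

Input overshoot = 5 − (-5) = 10 dB; output overshoot = -1 − (-5) = 4 dB.
Ratio = 10 / 4 = 2.5.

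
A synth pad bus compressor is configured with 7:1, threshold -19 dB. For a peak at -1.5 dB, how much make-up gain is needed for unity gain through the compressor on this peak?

15 dB

The peak compresses to -19 + 17.5/7 = -16.5 dB.
To reach -1.5 dB requires -1.5 − (-16.5) = 15 dB of make-up.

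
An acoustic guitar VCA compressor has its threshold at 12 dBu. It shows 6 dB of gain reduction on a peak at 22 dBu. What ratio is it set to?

2.5:1

Input overshoot = 22 − 12 = 10 dB.
Output overshoot = 10 − 6 = 4 dB.
Ratio = input overshoot / output overshoot = 10 / 4 = 2.5.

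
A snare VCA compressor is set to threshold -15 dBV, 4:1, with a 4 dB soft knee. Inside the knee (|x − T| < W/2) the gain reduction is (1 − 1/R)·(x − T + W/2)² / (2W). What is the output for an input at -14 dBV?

-14.84375 dBV

x − T + W/2 = -14 − (-15) + 2 = 3.
GR = (1 − 1/4) × 3² / 8 = 0.75 × 9 / 8 = 0.84375 dB.
Output = -14 − 0.84375 = -14.84375 dBV.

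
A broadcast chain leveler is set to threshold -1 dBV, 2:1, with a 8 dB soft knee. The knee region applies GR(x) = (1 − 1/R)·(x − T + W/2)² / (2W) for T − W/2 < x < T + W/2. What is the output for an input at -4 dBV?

-4.03125 dBV

x − T + W/2 = -4 − (-1) + 4 = 1.
GR = (1 − 1/2) × 1² / 16 = 0.5 × 1 / 16 = 0.03125 dB.
Output = -4 − 0.03125 = -4.03125 dBV.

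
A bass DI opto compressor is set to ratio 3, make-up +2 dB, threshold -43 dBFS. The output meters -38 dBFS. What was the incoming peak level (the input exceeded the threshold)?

-34 dBFS

Stripping the +2 dB make-up gives -40 dBFS at the gain stage.
That's 3 dB above the -43 dBFS threshold.
Input overshoot = R × output overshoot = 9 dB → input = -43 + 9 = -34 dBFS.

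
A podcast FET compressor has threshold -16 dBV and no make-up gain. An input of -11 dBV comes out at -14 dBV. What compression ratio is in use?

Input overshoot = -11 − (-16) = 5 dB; output overshoot = -14 − (-16) = 2 dB.
Ratio = 5 / 2 = 2.5.

2.5:1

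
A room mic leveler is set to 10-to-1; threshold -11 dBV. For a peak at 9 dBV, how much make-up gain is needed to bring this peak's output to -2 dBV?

Overshoot 20 dB → 20/10 = 2 dB after compression, so the compressed level is -11 + 2 = -9 dBV.
Make-up = target − compressed = -2 − (-9) = 7 dB.

7 dB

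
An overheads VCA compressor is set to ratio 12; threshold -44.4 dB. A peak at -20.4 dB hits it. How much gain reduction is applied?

-20.4 dB exceeds the threshold by 24 dB.
After 12:1 compression the overshoot becomes 24/12 = 2 dB.
GR = overshoot in − overshoot out = 24 − 2 = 22 dB.

22 dB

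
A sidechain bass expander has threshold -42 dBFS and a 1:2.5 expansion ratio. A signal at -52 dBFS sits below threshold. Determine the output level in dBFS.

-67 dBFS

Undershoot = (-42) − (-52) = 10 dB.
At 1:2.5, that expands to 25 dB under threshold.
Output = -42 − 25 = -67 dBFS.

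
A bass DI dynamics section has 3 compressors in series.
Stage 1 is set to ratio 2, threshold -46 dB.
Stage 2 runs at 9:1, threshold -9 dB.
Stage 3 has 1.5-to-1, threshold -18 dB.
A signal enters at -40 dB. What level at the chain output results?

Stage 1: overshoot 6 dB → 6/2 = 3 dB → -43 dB.
Stage 2: -43 dB is at or below the -9 dB threshold — no compression; output -43 dB.
Stage 3: -43 dB ≤ -18 dB, so stage 3 doesn't engage; output -43 dB.

-43 dB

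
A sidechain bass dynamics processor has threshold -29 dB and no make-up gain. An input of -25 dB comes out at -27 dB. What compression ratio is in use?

Input overshoot = -25 − (-29) = 4 dB; output overshoot = -27 − (-29) = 2 dB.
Ratio = 4 / 2 = 2.

2:1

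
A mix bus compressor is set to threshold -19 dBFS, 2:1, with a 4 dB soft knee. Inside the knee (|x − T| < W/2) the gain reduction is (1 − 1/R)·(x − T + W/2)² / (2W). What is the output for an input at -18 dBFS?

x − T + W/2 = -18 − (-19) + 2 = 3.
GR = (1 − 1/2) × 3² / 8 = 0.5 × 9 / 8 = 0.5625 dB.
Output = -18 − 0.5625 = -18.5625 dBFS.

-18.5625 dBFS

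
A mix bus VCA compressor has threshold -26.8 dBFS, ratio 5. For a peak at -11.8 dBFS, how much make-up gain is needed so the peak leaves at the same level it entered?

Overshoot 15 dB → 15/5 = 3 dB after compression, so the compressed level is -26.8 + 3 = -23.8 dBFS.
Make-up = target − compressed = -11.8 − (-23.8) = 12 dB.

12 dB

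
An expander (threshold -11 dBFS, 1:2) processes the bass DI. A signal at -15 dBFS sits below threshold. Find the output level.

Undershoot = (-11) − (-15) = 4 dB.
At 1:2, that expands to 8 dB under threshold.
Output = -11 − 8 = -19 dBFS.

-19 dBFS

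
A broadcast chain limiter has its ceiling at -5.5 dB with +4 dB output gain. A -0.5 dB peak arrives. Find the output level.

The limiter clamps the peak to its -5.5 dB ceiling.
Output gain then adds 4 dB: -5.5 + 4 = -1.5 dB.

-1.5 dB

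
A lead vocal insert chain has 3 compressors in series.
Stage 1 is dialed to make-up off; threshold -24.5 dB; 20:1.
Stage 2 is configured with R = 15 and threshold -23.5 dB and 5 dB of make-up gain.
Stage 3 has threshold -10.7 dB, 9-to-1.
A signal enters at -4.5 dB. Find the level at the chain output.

-18.5 dB

Stage 1: -4.5 dB is 20 dB over -24.5 dB; at 20:1 that becomes 1 dB over, giving -23.5 dB.
Stage 2: -23.5 dB is at or below the -23.5 dB threshold — no compression; make-up brings it to -18.5 dB.
Stage 3: below threshold (-18.5 ≤ -10.7); passes unchanged; output -18.5 dB.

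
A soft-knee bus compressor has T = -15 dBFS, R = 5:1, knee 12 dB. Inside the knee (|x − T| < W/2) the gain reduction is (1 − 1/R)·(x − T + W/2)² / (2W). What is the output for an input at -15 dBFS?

x − T + W/2 = -15 − (-15) + 6 = 6.
GR = (1 − 1/5) × 6² / 24 = 0.8 × 36 / 24 = 1.2 dB.
Output = -15 − 1.2 = -16.2 dBFS.

-16.2 dBFS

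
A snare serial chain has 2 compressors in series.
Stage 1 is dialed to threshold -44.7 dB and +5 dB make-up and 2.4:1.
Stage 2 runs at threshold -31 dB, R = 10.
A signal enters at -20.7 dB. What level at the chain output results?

Stage 1: 24 dB above -44.7 dB, reduced 2.4:1 to 10 dB above → -34.7 dB; +5 dB make-up → -29.7 dB.
Stage 2: 1.3 dB above -31 dB, reduced 10:1 to 0.13 dB above → -30.87 dB.

-30.87 dB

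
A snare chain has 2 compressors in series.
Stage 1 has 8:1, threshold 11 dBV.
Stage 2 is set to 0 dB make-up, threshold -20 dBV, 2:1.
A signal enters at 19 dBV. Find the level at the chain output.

-4 dBV

Stage 1: 8 dB above 11 dBV, reduced 8:1 to 1 dB above → 12 dBV.
Stage 2: 12 dBV is 32 dB over -20 dBV; at 2:1 that becomes 16 dB over, giving -4 dBV.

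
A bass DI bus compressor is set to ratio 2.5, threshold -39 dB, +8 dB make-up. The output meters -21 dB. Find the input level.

-14 dB

Remove make-up: -21 − 8 = -29 dB.
That's 10 dB above the -39 dB threshold.
Input overshoot = R × output overshoot = 25 dB → input = -39 + 25 = -14 dB.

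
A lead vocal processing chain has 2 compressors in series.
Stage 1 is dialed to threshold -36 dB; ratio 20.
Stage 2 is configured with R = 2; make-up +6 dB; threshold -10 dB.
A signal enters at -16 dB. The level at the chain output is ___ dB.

Stage 1: -16 dB is 20 dB over -36 dB; at 20:1 that becomes 1 dB over, giving -35 dB.
Stage 2: -35 dB is at or below the -10 dB threshold — no compression; make-up brings it to -29 dB.

-29 dB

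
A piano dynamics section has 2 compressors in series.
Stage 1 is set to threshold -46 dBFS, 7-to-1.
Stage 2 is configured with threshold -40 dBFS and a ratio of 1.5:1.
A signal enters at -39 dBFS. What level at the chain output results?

Stage 1: -39 dBFS is 7 dB over -46 dBFS; at 7:1 that becomes 1 dB over, giving -45 dBFS.
Stage 2: -45 dBFS is at or below the -40 dBFS threshold — no compression; output -45 dBFS.

-45 dBFS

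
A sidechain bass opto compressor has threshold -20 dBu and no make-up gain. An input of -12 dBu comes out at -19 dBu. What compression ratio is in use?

8:1

Input overshoot = -12 − (-20) = 8 dB; output overshoot = -19 − (-20) = 1 dB.
Ratio = 8 / 1 = 8.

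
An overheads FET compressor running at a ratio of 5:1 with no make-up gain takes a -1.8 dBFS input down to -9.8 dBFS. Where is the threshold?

Input is 10 dB above T (since output overshoot × R = input overshoot: (-9.8 − T)·5 = -1.8 − T gives T = -11.8 dBFS).
Check: -11.8 + (-1.8 − (-11.8))/5 = -11.8 + 2 = -9.8 dBFS. ✓

-11.8 dBFS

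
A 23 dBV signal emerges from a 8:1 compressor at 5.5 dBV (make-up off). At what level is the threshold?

3 dBV

Gain reduction = 23 − 5.5 = 17.5 dB; output overshoot = GR / (R − 1) = 17.5 / 7 = 2.5 dB.
Threshold = output − output overshoot = 5.5 − 2.5 = 3 dBV.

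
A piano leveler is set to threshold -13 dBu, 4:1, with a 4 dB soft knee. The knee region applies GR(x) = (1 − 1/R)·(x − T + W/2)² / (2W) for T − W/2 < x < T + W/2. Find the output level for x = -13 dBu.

x − T + W/2 = -13 − (-13) + 2 = 2.
GR = (1 − 1/4) × 2² / 8 = 0.75 × 4 / 8 = 0.375 dB.
Output = -13 − 0.375 = -13.375 dBu.

-13.375 dBu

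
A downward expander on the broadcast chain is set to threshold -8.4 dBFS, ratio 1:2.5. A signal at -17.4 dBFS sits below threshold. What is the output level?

Below threshold, a 1:2.5 expander applies gain = (2.5−1)×(T − x) of attenuation.
(2.5−1) × 9 = 13.5 dB, so output = -17.4 − 13.5 = -30.9 dBFS.

-30.9 dBFS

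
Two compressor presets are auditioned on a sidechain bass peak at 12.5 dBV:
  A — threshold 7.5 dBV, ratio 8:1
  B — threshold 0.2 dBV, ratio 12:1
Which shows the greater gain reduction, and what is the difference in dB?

B, by 6.9 dB

A: GR = 5 − 5/8 = 4.375 dB.
B: GR = 12.3 − 12.3/12 = 11.275 dB.
B reduces 6.9 dB more.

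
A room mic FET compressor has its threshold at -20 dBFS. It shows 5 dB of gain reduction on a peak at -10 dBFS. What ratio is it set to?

Input overshoot = -10 − (-20) = 10 dB.
Output overshoot = 10 − 5 = 5 dB.
Ratio = input overshoot / output overshoot = 10 / 5 = 2.

2:1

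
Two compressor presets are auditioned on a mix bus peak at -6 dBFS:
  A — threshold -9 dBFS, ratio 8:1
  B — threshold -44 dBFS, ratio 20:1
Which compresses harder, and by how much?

A: GR = 3 − 3/8 = 2.625 dB.
B: GR = 38 − 38/20 = 36.1 dB.
B reduces 33.475 dB more.

B, by 33.475 dB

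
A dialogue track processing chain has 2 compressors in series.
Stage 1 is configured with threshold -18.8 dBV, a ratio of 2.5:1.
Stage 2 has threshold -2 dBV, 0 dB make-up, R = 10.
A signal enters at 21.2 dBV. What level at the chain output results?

Stage 1: 40 dB above -18.8 dBV, reduced 2.5:1 to 16 dB above → -2.8 dBV.
Stage 2: -2.8 dBV ≤ -2 dBV, so stage 2 doesn't engage; output -2.8 dBV.

-2.8 dBV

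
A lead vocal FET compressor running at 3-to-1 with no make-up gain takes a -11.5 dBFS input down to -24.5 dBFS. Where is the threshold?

Input is 19.5 dB above T (since output overshoot × R = input overshoot: (-24.5 − T)·3 = -11.5 − T gives T = -31 dBFS).
Check: -31 + (-11.5 − (-31))/3 = -31 + 6.5 = -24.5 dBFS. ✓

-31 dBFS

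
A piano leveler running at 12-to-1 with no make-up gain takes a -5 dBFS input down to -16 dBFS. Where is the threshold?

-17 dBFS

Gain reduction = -5 − (-16) = 11 dB; output overshoot = GR / (R − 1) = 11 / 11 = 1 dB.
Threshold = output − output overshoot = -16 − 1 = -17 dBFS.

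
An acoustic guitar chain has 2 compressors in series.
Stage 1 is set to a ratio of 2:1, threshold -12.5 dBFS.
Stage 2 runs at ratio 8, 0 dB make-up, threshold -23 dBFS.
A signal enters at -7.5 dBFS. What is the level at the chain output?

Stage 1: 5 dB above -12.5 dBFS, reduced 2:1 to 2.5 dB above → -10 dBFS.
Stage 2: -10 dBFS is 13 dB over -23 dBFS; at 8:1 that becomes 1.625 dB over, giving -21.375 dBFS.

-21.375 dBFS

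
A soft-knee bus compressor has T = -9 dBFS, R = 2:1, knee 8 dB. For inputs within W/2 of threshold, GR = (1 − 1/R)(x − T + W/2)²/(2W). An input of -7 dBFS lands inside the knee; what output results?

x − T + W/2 = -7 − (-9) + 4 = 6.
GR = (1 − 1/2) × 6² / 16 = 0.5 × 36 / 16 = 1.125 dB.
Output = -7 − 1.125 = -8.125 dBFS.

-8.125 dBFS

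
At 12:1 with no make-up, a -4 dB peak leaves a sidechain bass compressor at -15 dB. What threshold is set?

-16 dB

Input is 12 dB above T (since output overshoot × R = input overshoot: (-15 − T)·12 = -4 − T gives T = -16 dB).
Check: -16 + (-4 − (-16))/12 = -16 + 1 = -15 dB. ✓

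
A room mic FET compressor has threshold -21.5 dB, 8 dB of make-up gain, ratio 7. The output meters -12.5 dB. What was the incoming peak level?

-14.5 dB

Before make-up, the level was -12.5 − 8 = -20.5 dB.
The compressed level sits -20.5 − (-21.5) = 1 dB over threshold.
Undo the ratio: input overshoot = 1 × 7 = 7 dB, giving input = -14.5 dB.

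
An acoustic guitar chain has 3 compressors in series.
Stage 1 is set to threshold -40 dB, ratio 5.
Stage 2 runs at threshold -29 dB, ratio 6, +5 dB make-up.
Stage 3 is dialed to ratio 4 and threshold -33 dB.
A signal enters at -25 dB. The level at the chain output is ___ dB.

-32.75 dB

Stage 1: overshoot 15 dB → 15/5 = 3 dB → -37 dB.
Stage 2: -37 dB is at or below the -29 dB threshold — no compression; make-up brings it to -32 dB.
Stage 3: -32 dB is 1 dB over -33 dB; at 4:1 that becomes 0.25 dB over, giving -32.75 dB.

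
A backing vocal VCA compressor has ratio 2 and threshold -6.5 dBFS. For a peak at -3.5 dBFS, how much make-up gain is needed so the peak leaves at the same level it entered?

Overshoot 3 dB → 3/2 = 1.5 dB after compression, so the compressed level is -6.5 + 1.5 = -5 dBFS.
Make-up = target − compressed = -3.5 − (-5) = 1.5 dB.

1.5 dB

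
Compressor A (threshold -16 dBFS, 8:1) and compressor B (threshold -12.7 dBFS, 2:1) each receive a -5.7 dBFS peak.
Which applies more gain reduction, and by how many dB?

A, by 5.5125 dB

A: GR = 10.3 − 10.3/8 = 9.0125 dB.
B: GR = 7 − 7/2 = 3.5 dB.
A applies 5.5125 dB more gain reduction.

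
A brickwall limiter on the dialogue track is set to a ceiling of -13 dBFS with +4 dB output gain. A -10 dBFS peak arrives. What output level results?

-9 dBFS

The limiter clamps the peak to its -13 dBFS ceiling.
Output gain then adds 4 dB: -13 + 4 = -9 dBFS.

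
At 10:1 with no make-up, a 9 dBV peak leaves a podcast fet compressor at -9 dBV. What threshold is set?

Input is 20 dB above T (since output overshoot × R = input overshoot: (-9 − T)·10 = 9 − T gives T = -11 dBV).
Check: -11 + (9 − (-11))/10 = -11 + 2 = -9 dBV. ✓

-11 dBV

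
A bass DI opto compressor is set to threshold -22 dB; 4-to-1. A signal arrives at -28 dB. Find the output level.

-28 dB

-28 dB is 6 dB below the -22 dB threshold, so no gain reduction is applied.
Output = input = -28 dB.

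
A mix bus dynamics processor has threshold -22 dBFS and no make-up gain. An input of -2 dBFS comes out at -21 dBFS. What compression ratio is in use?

Input overshoot = -2 − (-22) = 20 dB; output overshoot = -21 − (-22) = 1 dB.
Ratio = 20 / 1 = 20.

20:1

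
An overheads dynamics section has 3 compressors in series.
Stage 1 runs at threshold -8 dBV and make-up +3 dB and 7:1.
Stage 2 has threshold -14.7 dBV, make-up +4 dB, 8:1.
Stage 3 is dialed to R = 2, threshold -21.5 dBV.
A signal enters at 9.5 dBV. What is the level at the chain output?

Stage 1: 17.5 dB above -8 dBV, reduced 7:1 to 2.5 dB above → -5.5 dBV; +3 dB make-up → -2.5 dBV.
Stage 2: 12.2 dB above -14.7 dBV, reduced 8:1 to 1.525 dB above → -13.175 dBV; +4 dB make-up → -9.175 dBV.
Stage 3: 12.325 dB above -21.5 dBV, reduced 2:1 to 6.1625 dB above → -15.3375 dBV.

-15.3375 dBV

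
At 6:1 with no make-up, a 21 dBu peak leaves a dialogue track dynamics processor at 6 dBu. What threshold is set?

3 dBu

Input is 18 dB above T (since output overshoot × R = input overshoot: (6 − T)·6 = 21 − T gives T = 3 dBu).
Check: 3 + (21 − 3)/6 = 3 + 3 = 6 dBu. ✓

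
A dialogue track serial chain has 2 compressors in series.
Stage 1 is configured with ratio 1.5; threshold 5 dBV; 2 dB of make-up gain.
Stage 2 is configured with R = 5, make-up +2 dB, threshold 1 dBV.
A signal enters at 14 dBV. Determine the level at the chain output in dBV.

Stage 1: 9 dB above 5 dBV, reduced 1.5:1 to 6 dB above → 11 dBV; +2 dB make-up → 13 dBV.
Stage 2: 13 dBV is 12 dB over 1 dBV; at 5:1 that becomes 2.4 dB over, giving 3.4 dBV; +2 dB make-up → 5.4 dBV.

5.4 dBV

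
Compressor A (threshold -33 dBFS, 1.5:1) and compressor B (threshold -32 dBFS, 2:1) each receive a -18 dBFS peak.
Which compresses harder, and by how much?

A: 15 dB over, compressed to 10 dB over, so 5 dB of GR.
B: 14 dB over, compressed to 7 dB over, so 7 dB of GR.
B reduces 2 dB more.

B, by 2 dB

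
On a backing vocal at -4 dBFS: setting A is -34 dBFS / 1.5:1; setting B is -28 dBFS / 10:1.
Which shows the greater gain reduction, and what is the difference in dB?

A: 30 dB over, compressed to 20 dB over, so 10 dB of GR.
B: 24 dB over, compressed to 2.4 dB over, so 21.6 dB of GR.
B reduces 11.6 dB more.

B, by 11.6 dB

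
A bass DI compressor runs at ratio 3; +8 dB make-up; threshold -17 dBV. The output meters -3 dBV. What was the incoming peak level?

Stripping the +8 dB make-up gives -11 dBV at the gain stage.
Post-compression overshoot = -11 − (-17) = 6 dB.
Before 3:1 compression the overshoot was 6 × 3 = 18 dB, so input = -17 + 18 = 1 dBV.

1 dBV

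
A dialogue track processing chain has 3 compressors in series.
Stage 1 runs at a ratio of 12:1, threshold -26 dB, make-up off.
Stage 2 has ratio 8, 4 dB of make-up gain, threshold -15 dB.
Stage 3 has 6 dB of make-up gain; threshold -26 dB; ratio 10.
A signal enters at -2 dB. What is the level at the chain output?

Stage 1: -2 dB is 24 dB over -26 dB; at 12:1 that becomes 2 dB over, giving -24 dB.
Stage 2: below threshold (-24 ≤ -15); passes unchanged; make-up brings it to -20 dB.
Stage 3: overshoot 6 dB → 6/10 = 0.6 dB → -25.4 dB; +6 dB make-up → -19.4 dB.

-19.4 dB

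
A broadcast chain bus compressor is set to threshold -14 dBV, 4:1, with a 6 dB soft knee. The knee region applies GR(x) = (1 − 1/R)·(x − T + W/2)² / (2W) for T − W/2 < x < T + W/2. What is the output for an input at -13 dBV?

-14 dBV

x − T + W/2 = -13 − (-14) + 3 = 4.
GR = (1 − 1/4) × 4² / 12 = 0.75 × 16 / 12 = 1 dB.
Output = -13 − 1 = -14 dBV.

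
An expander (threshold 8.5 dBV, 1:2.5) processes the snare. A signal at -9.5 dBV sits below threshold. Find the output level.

-36.5 dBV

The input is 18 dB below the 8.5 dBV threshold.
A 1:2.5 expander multiplies undershoot by 2.5: 18 × 2.5 = 45 dB below threshold.
Output = 8.5 − 45 = -36.5 dBV.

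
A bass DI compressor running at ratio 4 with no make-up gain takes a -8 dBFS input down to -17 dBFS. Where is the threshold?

-20 dBFS

Gain reduction = -8 − (-17) = 9 dB; output overshoot = GR / (R − 1) = 9 / 3 = 3 dB.
Threshold = output − output overshoot = -17 − 3 = -20 dBFS.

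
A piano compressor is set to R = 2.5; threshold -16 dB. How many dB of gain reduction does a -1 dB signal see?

-1 dB exceeds the threshold by 15 dB.
After 2.5:1 compression the overshoot becomes 15/2.5 = 6 dB.
GR = overshoot in − overshoot out = 15 − 6 = 9 dB.

9 dB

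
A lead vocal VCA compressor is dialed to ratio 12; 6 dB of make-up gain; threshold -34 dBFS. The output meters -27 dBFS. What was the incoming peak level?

-22 dBFS

Remove make-up: -27 − 6 = -33 dBFS.
The compressed level sits -33 − (-34) = 1 dB over threshold.
Before 12:1 compression the overshoot was 1 × 12 = 12 dB, so input = -34 + 12 = -22 dBFS.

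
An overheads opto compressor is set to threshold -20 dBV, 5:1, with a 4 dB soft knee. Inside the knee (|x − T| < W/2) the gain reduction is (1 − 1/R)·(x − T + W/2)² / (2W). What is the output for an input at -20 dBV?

-20.4 dBV

x − T + W/2 = -20 − (-20) + 2 = 2.
GR = (1 − 1/5) × 2² / 8 = 0.8 × 4 / 8 = 0.4 dB.
Output = -20 − 0.4 = -20.4 dBV.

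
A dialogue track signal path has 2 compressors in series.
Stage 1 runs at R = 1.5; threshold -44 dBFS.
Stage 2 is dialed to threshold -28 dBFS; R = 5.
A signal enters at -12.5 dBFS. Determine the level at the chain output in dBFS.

Stage 1: -12.5 dBFS is 31.5 dB over -44 dBFS; at 1.5:1 that becomes 21 dB over, giving -23 dBFS.
Stage 2: -23 dBFS is 5 dB over -28 dBFS; at 5:1 that becomes 1 dB over, giving -27 dBFS.

-27 dBFS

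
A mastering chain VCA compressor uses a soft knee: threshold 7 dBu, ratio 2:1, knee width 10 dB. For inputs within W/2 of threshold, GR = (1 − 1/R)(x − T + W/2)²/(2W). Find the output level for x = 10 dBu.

x − T + W/2 = 10 − 7 + 5 = 8.
GR = (1 − 1/2) × 8² / 20 = 0.5 × 64 / 20 = 1.6 dB.
Output = 10 − 1.6 = 8.4 dBu.

8.4 dBu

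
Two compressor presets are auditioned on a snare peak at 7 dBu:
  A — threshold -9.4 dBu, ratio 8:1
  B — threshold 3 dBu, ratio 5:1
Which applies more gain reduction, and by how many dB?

A, by 11.15 dB

A: GR = 16.4 − 16.4/8 = 14.35 dB.
B: GR = 4 − 4/5 = 3.2 dB.
A applies 11.15 dB more gain reduction.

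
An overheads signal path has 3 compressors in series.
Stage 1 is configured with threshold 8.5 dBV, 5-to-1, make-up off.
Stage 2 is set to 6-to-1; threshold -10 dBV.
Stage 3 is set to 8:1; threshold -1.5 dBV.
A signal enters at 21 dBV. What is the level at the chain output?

Stage 1: overshoot 12.5 dB → 12.5/5 = 2.5 dB → 11 dBV.
Stage 2: 21 dB above -10 dBV, reduced 6:1 to 3.5 dB above → -6.5 dBV.
Stage 3: below threshold (-6.5 ≤ -1.5); passes unchanged; output -6.5 dBV.

-6.5 dBV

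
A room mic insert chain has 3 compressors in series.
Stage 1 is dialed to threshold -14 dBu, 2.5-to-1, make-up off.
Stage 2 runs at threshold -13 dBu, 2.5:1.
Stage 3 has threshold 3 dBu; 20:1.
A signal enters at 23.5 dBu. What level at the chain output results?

Stage 1: 37.5 dB above -14 dBu, reduced 2.5:1 to 15 dB above → 1 dBu.
Stage 2: overshoot 14 dB → 14/2.5 = 5.6 dB → -7.4 dBu.
Stage 3: -7.4 dBu ≤ 3 dBu, so stage 3 doesn't engage; output -7.4 dBu.

-7.4 dBu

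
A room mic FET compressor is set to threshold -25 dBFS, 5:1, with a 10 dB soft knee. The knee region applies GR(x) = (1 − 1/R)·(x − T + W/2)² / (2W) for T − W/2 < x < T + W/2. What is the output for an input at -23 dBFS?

x − T + W/2 = -23 − (-25) + 5 = 7.
GR = (1 − 1/5) × 7² / 20 = 0.8 × 49 / 20 = 1.96 dB.
Output = -23 − 1.96 = -24.96 dBFS.

-24.96 dBFS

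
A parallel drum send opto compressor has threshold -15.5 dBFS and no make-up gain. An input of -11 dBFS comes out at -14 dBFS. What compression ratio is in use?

3:1

Input overshoot = -11 − (-15.5) = 4.5 dB; output overshoot = -14 − (-15.5) = 1.5 dB.
Ratio = 4.5 / 1.5 = 3.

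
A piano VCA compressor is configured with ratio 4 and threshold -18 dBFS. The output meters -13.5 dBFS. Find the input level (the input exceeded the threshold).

0 dBFS

Post-compression overshoot = -13.5 − (-18) = 4.5 dB.
Before 4:1 compression the overshoot was 4.5 × 4 = 18 dB, so input = -18 + 18 = 0 dBFS.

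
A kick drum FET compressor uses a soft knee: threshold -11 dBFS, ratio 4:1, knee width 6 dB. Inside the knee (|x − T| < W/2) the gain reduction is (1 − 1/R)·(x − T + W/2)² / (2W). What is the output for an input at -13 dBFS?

-13.0625 dBFS

x − T + W/2 = -13 − (-11) + 3 = 1.
GR = (1 − 1/4) × 1² / 12 = 0.75 × 1 / 12 = 0.0625 dB.
Output = -13 − 0.0625 = -13.0625 dBFS.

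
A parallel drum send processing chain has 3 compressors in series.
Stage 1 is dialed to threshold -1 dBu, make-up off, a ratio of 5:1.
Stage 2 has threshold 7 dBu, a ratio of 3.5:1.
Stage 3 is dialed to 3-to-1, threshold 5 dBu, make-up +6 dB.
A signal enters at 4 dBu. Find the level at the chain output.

Stage 1: overshoot 5 dB → 5/5 = 1 dB → 0 dBu.
Stage 2: 0 dBu ≤ 7 dBu, so stage 2 doesn't engage; output 0 dBu.
Stage 3: 0 dBu is at or below the 5 dBu threshold — no compression; make-up brings it to 6 dBu.

6 dBu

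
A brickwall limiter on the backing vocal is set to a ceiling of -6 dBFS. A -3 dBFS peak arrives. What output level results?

The limiter clamps the peak to its -6 dBFS ceiling.

-6 dBFS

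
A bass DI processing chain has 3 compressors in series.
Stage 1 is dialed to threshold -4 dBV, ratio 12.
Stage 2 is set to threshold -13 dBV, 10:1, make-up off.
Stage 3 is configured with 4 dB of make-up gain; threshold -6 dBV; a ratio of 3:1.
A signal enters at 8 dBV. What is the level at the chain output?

-8 dBV

Stage 1: 8 dBV is 12 dB over -4 dBV; at 12:1 that becomes 1 dB over, giving -3 dBV.
Stage 2: -3 dBV is 10 dB over -13 dBV; at 10:1 that becomes 1 dB over, giving -12 dBV.
Stage 3: below threshold (-12 ≤ -6); passes unchanged; make-up brings it to -8 dBV.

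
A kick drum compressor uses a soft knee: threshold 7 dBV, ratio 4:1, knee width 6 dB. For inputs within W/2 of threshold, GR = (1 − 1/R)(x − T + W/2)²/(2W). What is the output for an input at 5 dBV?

4.9375 dBV

x − T + W/2 = 5 − 7 + 3 = 1.
GR = (1 − 1/4) × 1² / 12 = 0.75 × 1 / 12 = 0.0625 dB.
Output = 5 − 0.0625 = 4.9375 dBV.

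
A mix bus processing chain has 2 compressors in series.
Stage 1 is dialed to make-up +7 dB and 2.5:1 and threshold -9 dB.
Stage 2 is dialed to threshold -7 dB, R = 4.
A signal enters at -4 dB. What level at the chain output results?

-5.25 dB

Stage 1: overshoot 5 dB → 5/2.5 = 2 dB → -7 dB; +7 dB make-up → 0 dB.
Stage 2: overshoot 7 dB → 7/4 = 1.75 dB → -5.25 dB.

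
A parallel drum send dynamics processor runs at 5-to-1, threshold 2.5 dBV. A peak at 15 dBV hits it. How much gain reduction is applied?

The signal is 12.5 dB above threshold.
A 5:1 ratio leaves 2.5 dB of that excess.
So the signal is attenuated by 12.5 − 2.5 = 10 dB.

10 dB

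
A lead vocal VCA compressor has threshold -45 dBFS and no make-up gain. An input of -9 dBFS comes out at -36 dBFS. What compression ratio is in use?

4:1

Input overshoot = -9 − (-45) = 36 dB; output overshoot = -36 − (-45) = 9 dB.
Ratio = 36 / 9 = 4.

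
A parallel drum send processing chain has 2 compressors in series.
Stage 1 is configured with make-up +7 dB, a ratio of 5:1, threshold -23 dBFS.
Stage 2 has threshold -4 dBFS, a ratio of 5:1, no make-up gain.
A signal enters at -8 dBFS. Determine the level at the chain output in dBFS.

Stage 1: overshoot 15 dB → 15/5 = 3 dB → -20 dBFS; +7 dB make-up → -13 dBFS.
Stage 2: -13 dBFS ≤ -4 dBFS, so stage 2 doesn't engage; output -13 dBFS.

-13 dBFS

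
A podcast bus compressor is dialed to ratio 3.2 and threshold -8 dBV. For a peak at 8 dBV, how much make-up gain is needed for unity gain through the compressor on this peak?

11 dB

Without make-up, output = threshold + overshoot/3.2 = -8 + 5 = -3 dBV.
Gap to target: 11 dB.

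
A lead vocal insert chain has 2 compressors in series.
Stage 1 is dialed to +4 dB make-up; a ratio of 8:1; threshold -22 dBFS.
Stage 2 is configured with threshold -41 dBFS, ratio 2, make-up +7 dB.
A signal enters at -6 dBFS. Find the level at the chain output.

Stage 1: -6 dBFS is 16 dB over -22 dBFS; at 8:1 that becomes 2 dB over, giving -20 dBFS; +4 dB make-up → -16 dBFS.
Stage 2: -16 dBFS is 25 dB over -41 dBFS; at 2:1 that becomes 12.5 dB over, giving -28.5 dBFS; +7 dB make-up → -21.5 dBFS.

-21.5 dBFS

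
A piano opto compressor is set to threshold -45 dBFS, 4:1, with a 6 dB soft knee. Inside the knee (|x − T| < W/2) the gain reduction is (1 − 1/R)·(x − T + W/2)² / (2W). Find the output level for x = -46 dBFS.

x − T + W/2 = -46 − (-45) + 3 = 2.
GR = (1 − 1/4) × 2² / 12 = 0.75 × 4 / 12 = 0.25 dB.
Output = -46 − 0.25 = -46.25 dBFS.

-46.25 dBFS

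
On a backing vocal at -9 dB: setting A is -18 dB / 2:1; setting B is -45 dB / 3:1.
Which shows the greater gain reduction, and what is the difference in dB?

B, by 19.5 dB

A: 9 dB over, compressed to 4.5 dB over, so 4.5 dB of GR.
B: 36 dB over, compressed to 12 dB over, so 24 dB of GR.
B reduces 19.5 dB more.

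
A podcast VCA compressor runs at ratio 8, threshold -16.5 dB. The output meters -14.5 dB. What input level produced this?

The compressed level sits -14.5 − (-16.5) = 2 dB over threshold.
Input overshoot = R × output overshoot = 16 dB → input = -16.5 + 16 = -0.5 dB.

-0.5 dB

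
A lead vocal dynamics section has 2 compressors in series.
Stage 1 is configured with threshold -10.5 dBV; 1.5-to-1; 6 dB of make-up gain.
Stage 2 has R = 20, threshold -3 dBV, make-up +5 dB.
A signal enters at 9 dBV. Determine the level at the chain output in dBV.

Stage 1: overshoot 19.5 dB → 19.5/1.5 = 13 dB → 2.5 dBV; +6 dB make-up → 8.5 dBV.
Stage 2: 8.5 dBV is 11.5 dB over -3 dBV; at 20:1 that becomes 0.575 dB over, giving -2.425 dBV; +5 dB make-up → 2.575 dBV.

2.575 dBV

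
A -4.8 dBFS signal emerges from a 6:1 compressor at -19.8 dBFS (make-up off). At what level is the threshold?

Gain reduction = -4.8 − (-19.8) = 15 dB; output overshoot = GR / (R − 1) = 15 / 5 = 3 dB.
Threshold = output − output overshoot = -19.8 − 3 = -22.8 dBFS.

-22.8 dBFS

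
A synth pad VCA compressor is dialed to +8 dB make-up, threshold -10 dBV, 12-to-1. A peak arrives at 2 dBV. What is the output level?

The input is 12 dB above the -10 dBV threshold.
At 12:1 the overshoot is divided by 12, leaving 1 dB above threshold.
Output = -10 + 1 = -9 dBV; make-up adds 8 dB, giving -1 dBV.

-1 dBV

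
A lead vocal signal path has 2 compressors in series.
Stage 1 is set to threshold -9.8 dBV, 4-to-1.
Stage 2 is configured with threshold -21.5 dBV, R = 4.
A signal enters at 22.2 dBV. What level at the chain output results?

Stage 1: 32 dB above -9.8 dBV, reduced 4:1 to 8 dB above → -1.8 dBV.
Stage 2: -1.8 dBV is 19.7 dB over -21.5 dBV; at 4:1 that becomes 4.925 dB over, giving -16.575 dBV.

-16.575 dBV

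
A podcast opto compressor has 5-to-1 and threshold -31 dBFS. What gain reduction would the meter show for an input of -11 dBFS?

16 dB

-11 dBFS exceeds the threshold by 20 dB.
At 5:1, output sits 20/5 = 4 dB above threshold.
GR = overshoot in − overshoot out = 20 − 4 = 16 dB.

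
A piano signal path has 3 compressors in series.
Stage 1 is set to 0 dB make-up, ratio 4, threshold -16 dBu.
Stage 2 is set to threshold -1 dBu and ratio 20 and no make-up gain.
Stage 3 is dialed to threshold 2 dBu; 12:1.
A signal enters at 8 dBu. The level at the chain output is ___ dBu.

-10 dBu

Stage 1: 24 dB above -16 dBu, reduced 4:1 to 6 dB above → -10 dBu.
Stage 2: below threshold (-10 ≤ -1); passes unchanged; output -10 dBu.
Stage 3: -10 dBu ≤ 2 dBu, so stage 3 doesn't engage; output -10 dBu.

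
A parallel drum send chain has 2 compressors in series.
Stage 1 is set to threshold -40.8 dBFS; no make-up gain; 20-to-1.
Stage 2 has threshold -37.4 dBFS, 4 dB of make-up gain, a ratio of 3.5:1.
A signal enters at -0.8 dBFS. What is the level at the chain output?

Stage 1: overshoot 40 dB → 40/20 = 2 dB → -38.8 dBFS.
Stage 2: -38.8 dBFS ≤ -37.4 dBFS, so stage 2 doesn't engage; make-up brings it to -34.8 dBFS.

-34.8 dBFS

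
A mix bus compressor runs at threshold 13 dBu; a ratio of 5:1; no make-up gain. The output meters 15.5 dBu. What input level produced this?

25.5 dBu

The compressed level sits 15.5 − 13 = 2.5 dB over threshold.
Input overshoot = R × output overshoot = 12.5 dB → input = 13 + 12.5 = 25.5 dBu.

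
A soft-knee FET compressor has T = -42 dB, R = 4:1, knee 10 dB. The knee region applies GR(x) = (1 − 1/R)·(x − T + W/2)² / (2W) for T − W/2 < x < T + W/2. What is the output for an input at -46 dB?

-46.0375 dB

x − T + W/2 = -46 − (-42) + 5 = 1.
GR = (1 − 1/4) × 1² / 20 = 0.75 × 1 / 20 = 0.0375 dB.
Output = -46 − 0.0375 = -46.0375 dB.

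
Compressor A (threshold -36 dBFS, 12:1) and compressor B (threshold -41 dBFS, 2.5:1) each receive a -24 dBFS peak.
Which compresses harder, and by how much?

A: overshoot 12 dB → output overshoot 1 dB → GR 11 dB.
B: overshoot 17 dB → output overshoot 6.8 dB → GR 10.2 dB.
A reduces 0.8 dB more.

A, by 0.8 dB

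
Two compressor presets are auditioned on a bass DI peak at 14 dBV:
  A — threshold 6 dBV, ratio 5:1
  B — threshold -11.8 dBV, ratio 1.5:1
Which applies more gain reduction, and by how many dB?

A: 8 dB over, compressed to 1.6 dB over, so 6.4 dB of GR.
B: 25.8 dB over, compressed to 17.2 dB over, so 8.6 dB of GR.
B reduces 2.2 dB more.

B, by 2.2 dB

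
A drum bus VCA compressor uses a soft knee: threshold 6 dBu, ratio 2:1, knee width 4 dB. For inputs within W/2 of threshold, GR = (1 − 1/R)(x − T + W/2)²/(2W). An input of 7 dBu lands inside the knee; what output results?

x − T + W/2 = 7 − 6 + 2 = 3.
GR = (1 − 1/2) × 3² / 8 = 0.5 × 9 / 8 = 0.5625 dB.
Output = 7 − 0.5625 = 6.4375 dBu.

6.4375 dBu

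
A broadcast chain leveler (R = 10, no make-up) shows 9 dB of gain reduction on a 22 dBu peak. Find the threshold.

12 dBu

Input is 10 dB above T (since output overshoot × R = input overshoot: (13 − T)·10 = 22 − T gives T = 12 dBu).
Check: 12 + (22 − 12)/10 = 12 + 1 = 13 dBu. ✓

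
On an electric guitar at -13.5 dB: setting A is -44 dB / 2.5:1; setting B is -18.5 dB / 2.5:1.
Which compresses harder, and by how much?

A, by 15.3 dB

A: 30.5 dB over, compressed to 12.2 dB over, so 18.3 dB of GR.
B: 5 dB over, compressed to 2 dB over, so 3 dB of GR.
Difference: 15.3 dB in favour of A.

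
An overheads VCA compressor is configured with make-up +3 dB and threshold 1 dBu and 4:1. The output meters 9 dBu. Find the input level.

Remove make-up: 9 − 3 = 6 dBu.
That's 5 dB above the 1 dBu threshold.
Before 4:1 compression the overshoot was 5 × 4 = 20 dB, so input = 1 + 20 = 21 dBu.

21 dBu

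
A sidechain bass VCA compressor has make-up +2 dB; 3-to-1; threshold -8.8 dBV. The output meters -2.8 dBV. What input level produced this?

3.2 dBV

Stripping the +2 dB make-up gives -4.8 dBV at the gain stage.
Post-compression overshoot = -4.8 − (-8.8) = 4 dB.
Input overshoot = R × output overshoot = 12 dB → input = -8.8 + 12 = 3.2 dBV.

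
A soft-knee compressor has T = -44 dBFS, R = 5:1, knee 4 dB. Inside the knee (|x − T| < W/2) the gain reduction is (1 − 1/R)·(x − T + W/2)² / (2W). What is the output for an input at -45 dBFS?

x − T + W/2 = -45 − (-44) + 2 = 1.
GR = (1 − 1/5) × 1² / 8 = 0.8 × 1 / 8 = 0.1 dB.
Output = -45 − 0.1 = -45.1 dBFS.

-45.1 dBFS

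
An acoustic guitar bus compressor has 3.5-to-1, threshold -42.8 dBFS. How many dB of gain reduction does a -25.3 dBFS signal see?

12.5 dB

Overshoot = -25.3 − (-42.8) = 17.5 dB.
At 3.5:1, output sits 17.5/3.5 = 5 dB above threshold.
So the signal is attenuated by 17.5 − 5 = 12.5 dB.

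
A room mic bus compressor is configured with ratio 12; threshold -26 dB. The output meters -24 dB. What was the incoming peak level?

-2 dB

That's 2 dB above the -26 dB threshold.
Undo the ratio: input overshoot = 2 × 12 = 24 dB, giving input = -2 dB.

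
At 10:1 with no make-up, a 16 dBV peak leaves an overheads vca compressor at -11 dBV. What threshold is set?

-14 dBV

Let T be the threshold. Output overshoot = (input overshoot)/R, so -11 − T = (16 − T)/10.
10·(-11 − T) = 16 − T → 9·T = -110 − 16 = -126.
T = -126/9 = -14 dBV.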